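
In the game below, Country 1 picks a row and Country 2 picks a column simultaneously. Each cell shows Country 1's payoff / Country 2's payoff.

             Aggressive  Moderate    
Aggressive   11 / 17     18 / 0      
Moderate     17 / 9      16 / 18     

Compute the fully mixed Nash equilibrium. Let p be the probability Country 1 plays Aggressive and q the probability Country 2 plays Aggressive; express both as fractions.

p = 9/26, q = 1/4

In a mixed NE each player is indifferent between their pure strategies, so the opponent's mix sets the indifference.
Country 2 indifferent between Aggressive and Moderate: p·17 + (1−p)·9 = p·0 + (1−p)·18 ⟹ 9 + 8p = 18 + (-18)p ⟹ p = 9/26.
Country 1 indifferent between Aggressive and Moderate: q·11 + (1−q)·18 = q·17 + (1−q)·16 ⟹ 18 + (-7)q = 16 + 1q ⟹ q = 1/4.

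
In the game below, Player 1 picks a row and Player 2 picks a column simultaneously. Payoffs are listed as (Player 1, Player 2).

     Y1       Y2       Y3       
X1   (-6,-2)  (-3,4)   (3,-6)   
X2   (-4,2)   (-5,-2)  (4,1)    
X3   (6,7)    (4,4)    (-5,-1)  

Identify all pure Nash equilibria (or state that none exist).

(X3, Y1)

Check mutual best responses: a cell is a NE iff neither player can gain by unilaterally deviating.
Player 1's best responses — vs Y1: X3 (payoff 6); vs Y2: X3 (payoff 4); vs Y3: X2 (payoff 4).
Player 2's best responses — vs X1: Y2 (payoff 4); vs X2: Y1 (payoff 2); vs X3: Y1 (payoff 7).
The only mutual best response is (X3, Y1); neither player gains by switching there.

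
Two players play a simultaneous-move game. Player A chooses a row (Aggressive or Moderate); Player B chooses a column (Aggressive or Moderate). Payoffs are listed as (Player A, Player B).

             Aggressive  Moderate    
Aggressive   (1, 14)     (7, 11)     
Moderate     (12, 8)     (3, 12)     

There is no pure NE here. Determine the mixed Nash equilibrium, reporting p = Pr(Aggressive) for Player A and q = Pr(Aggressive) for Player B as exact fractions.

p = 4/7, q = 4/15

Each player's mixing probability is pinned down by making the *other* player indifferent.
Player B indifferent between Aggressive and Moderate: p·14 + (1−p)·8 = p·11 + (1−p)·12 ⟹ 8 + 6p = 12 + (-1)p ⟹ p = 4/7.
Player A indifferent between Aggressive and Moderate: q·1 + (1−q)·7 = q·12 + (1−q)·3 ⟹ 7 + (-6)q = 3 + 9q ⟹ q = 4/15.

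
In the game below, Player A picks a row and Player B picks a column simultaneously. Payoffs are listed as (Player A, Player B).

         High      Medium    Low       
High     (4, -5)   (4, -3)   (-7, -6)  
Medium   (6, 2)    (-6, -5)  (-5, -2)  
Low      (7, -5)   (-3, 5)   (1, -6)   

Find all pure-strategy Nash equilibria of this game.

(High, Medium)

Find each player's best response to every opponent strategy; NE are the intersections.
Player A's best responses — vs High: Low (payoff 7); vs Medium: High (payoff 4); vs Low: Low (payoff 1).
Player B's best responses — vs High: Medium (payoff -3); vs Medium: High (payoff 2); vs Low: Medium (payoff 5).
The only mutual best response is (High, Medium); neither player gains by switching there.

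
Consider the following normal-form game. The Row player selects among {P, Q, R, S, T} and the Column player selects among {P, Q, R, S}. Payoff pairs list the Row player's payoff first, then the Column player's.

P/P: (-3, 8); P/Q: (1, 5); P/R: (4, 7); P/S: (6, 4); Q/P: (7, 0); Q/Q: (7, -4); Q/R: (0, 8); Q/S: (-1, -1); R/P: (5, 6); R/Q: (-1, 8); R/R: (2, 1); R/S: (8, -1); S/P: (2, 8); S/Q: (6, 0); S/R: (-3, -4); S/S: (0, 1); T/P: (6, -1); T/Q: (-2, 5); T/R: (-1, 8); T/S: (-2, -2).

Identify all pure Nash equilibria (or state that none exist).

A profile is a Nash equilibrium when each player is best-responding to the other.
The Row player's best responses — vs P: Q (payoff 7); vs Q: Q (payoff 7); vs R: P (payoff 4); vs S: R (payoff 8).
The Column player's best responses — vs P: P (payoff 8); vs Q: R (payoff 8); vs R: Q (payoff 8); vs S: P (payoff 8); vs T: R (payoff 8).
No cell has both players best-responding. For instance, the Row player's best reply to P is Q, but against Q the Column player prefers R over P.

There is no pure-strategy Nash equilibrium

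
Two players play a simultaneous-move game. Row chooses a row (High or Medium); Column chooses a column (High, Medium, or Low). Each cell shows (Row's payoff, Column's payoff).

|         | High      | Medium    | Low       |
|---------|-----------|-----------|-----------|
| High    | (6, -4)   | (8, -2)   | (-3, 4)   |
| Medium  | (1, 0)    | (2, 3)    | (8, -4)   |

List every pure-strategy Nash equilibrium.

Check mutual best responses: a cell is a NE iff neither player can gain by unilaterally deviating.
Row's best responses — vs High: High (payoff 6); vs Medium: High (payoff 8); vs Low: Medium (payoff 8).
Column's best responses — vs High: Low (payoff 4); vs Medium: Medium (payoff 3).
No cell has both players best-responding. For instance, Row's best reply to Low is Medium, but against Medium Column prefers Medium over Low.

No pure-strategy Nash equilibrium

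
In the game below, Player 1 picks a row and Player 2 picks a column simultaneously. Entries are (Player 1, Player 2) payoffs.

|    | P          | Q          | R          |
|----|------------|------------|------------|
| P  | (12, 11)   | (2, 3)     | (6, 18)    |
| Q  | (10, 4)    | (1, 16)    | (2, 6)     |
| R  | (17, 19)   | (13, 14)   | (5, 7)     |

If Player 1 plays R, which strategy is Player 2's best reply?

With Player 1 fixed at R, Player 2's payoffs are: P → 19, Q → 14, R → 7.
The maximum is 19, achieved by P.

P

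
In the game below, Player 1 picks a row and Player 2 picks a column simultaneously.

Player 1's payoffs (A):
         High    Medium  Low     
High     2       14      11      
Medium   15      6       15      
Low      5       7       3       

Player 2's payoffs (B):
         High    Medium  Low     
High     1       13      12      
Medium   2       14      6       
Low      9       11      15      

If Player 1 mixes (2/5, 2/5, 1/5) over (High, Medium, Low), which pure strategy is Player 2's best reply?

Medium

Player 2's best reply maximizes expected payoff against the mix.
High: (2/5)·1 + (2/5)·2 + (1/5)·9 = 3
Medium: (2/5)·13 + (2/5)·14 + (1/5)·11 = 13
Low: (2/5)·12 + (2/5)·6 + (1/5)·15 = 51/5
Highest expected payoff is 13, from Medium.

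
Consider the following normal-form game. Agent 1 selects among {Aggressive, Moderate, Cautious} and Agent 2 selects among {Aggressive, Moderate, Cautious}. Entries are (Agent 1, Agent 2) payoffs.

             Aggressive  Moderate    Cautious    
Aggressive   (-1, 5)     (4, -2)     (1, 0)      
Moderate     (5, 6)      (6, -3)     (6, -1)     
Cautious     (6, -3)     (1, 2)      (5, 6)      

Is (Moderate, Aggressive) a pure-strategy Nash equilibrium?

Holding Agent 2 at Aggressive: Agent 1 gets 5 from Moderate but could get 6 by switching to Cautious. Agent 1 has a profitable deviation.

No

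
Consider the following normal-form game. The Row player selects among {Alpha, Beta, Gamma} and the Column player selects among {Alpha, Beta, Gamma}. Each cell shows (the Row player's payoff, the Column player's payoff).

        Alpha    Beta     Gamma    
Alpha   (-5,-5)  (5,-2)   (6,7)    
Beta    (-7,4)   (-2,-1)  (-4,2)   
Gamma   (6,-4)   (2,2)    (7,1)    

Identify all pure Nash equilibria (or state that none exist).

There is no pure-strategy Nash equilibrium

Check mutual best responses: a cell is a NE iff neither player can gain by unilaterally deviating.
The Row player's best responses — vs Alpha: Gamma (payoff 6); vs Beta: Alpha (payoff 5); vs Gamma: Gamma (payoff 7).
The Column player's best responses — vs Alpha: Gamma (payoff 7); vs Beta: Alpha (payoff 4); vs Gamma: Beta (payoff 2).
No cell has both players best-responding. For instance, the Row player's best reply to Gamma is Gamma, but against Gamma the Column player prefers Beta over Gamma.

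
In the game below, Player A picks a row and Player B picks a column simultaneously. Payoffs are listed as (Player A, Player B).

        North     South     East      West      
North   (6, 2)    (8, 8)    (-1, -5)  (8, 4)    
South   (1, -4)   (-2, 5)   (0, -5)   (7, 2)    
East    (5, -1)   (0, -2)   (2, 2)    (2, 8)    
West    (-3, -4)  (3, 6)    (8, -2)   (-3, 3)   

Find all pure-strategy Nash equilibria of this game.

Check mutual best responses: a cell is a NE iff neither player can gain by unilaterally deviating.
Player A's best responses — vs North: North (payoff 6); vs South: North (payoff 8); vs East: West (payoff 8); vs West: North (payoff 8).
Player B's best responses — vs North: South (payoff 8); vs South: South (payoff 5); vs East: West (payoff 8); vs West: South (payoff 6).
The only mutual best response is (North, South); neither player gains by switching there.

(North, South)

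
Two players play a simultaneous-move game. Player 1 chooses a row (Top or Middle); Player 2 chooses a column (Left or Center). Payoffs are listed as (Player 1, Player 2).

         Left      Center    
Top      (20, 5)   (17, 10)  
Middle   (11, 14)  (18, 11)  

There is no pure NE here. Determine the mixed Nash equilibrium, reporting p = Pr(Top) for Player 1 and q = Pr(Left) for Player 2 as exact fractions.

Each player's mixing probability is pinned down by making the *other* player indifferent.
Player 2 indifferent between Left and Center: p·5 + (1−p)·14 = p·10 + (1−p)·11 ⟹ 14 + (-9)p = 11 + (-1)p ⟹ p = 3/8.
Player 1 indifferent between Top and Middle: q·20 + (1−q)·17 = q·11 + (1−q)·18 ⟹ 17 + 3q = 18 + (-7)q ⟹ q = 1/10.

p = 3/8, q = 1/10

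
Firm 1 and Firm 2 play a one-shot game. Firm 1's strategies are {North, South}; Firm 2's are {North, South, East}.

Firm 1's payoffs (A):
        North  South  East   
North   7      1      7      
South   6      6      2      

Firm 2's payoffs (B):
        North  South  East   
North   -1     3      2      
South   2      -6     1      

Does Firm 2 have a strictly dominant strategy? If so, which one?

None

A strategy is strictly dominant if it gives Firm 2 a strictly higher payoff than every other strategy, against every choice by the opponent.
North is not dominant: against North, South gives 3 > -1.
South is not dominant: against South, North gives 2 > -6.
East is not dominant: against North, South gives 3 > 2.
No single strategy is best against every opponent action.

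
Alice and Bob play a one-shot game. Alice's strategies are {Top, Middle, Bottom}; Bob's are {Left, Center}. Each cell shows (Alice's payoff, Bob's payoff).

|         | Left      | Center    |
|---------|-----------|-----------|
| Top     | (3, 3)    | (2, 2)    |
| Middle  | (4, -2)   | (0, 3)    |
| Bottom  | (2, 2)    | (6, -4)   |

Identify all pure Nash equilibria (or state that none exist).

None

A profile is a Nash equilibrium when each player is best-responding to the other.
Alice's best responses — vs Left: Middle (payoff 4); vs Center: Bottom (payoff 6).
Bob's best responses — vs Top: Left (payoff 3); vs Middle: Center (payoff 3); vs Bottom: Left (payoff 2).
No cell has both players best-responding. For instance, Alice's best reply to Left is Middle, but against Middle Bob prefers Center over Left.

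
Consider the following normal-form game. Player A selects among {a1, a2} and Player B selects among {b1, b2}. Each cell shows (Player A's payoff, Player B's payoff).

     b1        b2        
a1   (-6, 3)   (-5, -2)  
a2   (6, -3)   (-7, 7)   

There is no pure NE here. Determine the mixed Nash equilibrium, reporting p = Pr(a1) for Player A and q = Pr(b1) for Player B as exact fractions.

In a mixed NE each player is indifferent between their pure strategies, so the opponent's mix sets the indifference.
Player B indifferent between b1 and b2: p·3 + (1−p)·(-3) = p·(-2) + (1−p)·7 ⟹ (-3) + 6p = 7 + (-9)p ⟹ p = 2/3.
Player A indifferent between a1 and a2: q·(-6) + (1−q)·(-5) = q·6 + (1−q)·(-7) ⟹ (-5) + (-1)q = (-7) + 13q ⟹ q = 1/7.

p = 2/3, q = 1/7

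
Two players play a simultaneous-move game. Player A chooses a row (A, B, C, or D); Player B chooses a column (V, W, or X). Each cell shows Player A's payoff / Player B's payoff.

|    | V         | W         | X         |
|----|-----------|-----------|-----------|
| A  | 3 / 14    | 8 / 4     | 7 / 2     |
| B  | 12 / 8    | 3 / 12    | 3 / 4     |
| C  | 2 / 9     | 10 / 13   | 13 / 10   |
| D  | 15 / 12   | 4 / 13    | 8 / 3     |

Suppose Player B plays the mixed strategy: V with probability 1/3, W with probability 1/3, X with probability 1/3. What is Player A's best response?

Compute Player A's expected payoff from each pure strategy against the given mix.
A: (1/3)·3 + (1/3)·8 + (1/3)·7 = 6
B: (1/3)·12 + (1/3)·3 + (1/3)·3 = 6
C: (1/3)·2 + (1/3)·10 + (1/3)·13 = 25/3
D: (1/3)·15 + (1/3)·4 + (1/3)·8 = 9
Highest expected payoff is 9, from D.

D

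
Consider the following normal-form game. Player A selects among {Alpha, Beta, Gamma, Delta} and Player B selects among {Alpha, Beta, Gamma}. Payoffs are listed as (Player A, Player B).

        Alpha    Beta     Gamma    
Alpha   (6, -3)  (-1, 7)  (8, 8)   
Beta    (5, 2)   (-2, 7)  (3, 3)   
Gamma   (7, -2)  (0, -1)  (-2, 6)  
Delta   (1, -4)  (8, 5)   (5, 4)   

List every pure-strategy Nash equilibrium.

(Alpha, Gamma) and (Delta, Beta)

A profile is a Nash equilibrium when each player is best-responding to the other.
Player A's best responses — vs Alpha: Gamma (payoff 7); vs Beta: Delta (payoff 8); vs Gamma: Alpha (payoff 8).
Player B's best responses — vs Alpha: Gamma (payoff 8); vs Beta: Beta (payoff 7); vs Gamma: Gamma (payoff 6); vs Delta: Beta (payoff 5).
Mutual best responses occur at (Alpha, Gamma) and (Delta, Beta); at each, neither player gains by switching.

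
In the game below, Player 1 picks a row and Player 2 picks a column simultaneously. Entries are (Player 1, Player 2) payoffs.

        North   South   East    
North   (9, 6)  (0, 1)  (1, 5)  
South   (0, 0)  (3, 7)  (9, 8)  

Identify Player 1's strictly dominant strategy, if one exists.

No strictly dominant strategy

A strategy is strictly dominant if it gives Player 1 a strictly higher payoff than every other strategy, against every choice by the opponent.
North is not dominant: against South, South gives 3 > 0.
South is not dominant: against North, North gives 9 > 0.
No single strategy is best against every opponent action.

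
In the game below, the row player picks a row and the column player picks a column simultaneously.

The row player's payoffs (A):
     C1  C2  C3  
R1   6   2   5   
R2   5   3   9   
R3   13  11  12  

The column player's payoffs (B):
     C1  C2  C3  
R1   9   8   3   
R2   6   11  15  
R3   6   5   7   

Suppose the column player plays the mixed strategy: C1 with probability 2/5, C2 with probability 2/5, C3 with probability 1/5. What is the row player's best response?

The row player's best reply maximizes expected payoff against the mix.
R1: (2/5)·6 + (2/5)·2 + (1/5)·5 = 21/5
R2: (2/5)·5 + (2/5)·3 + (1/5)·9 = 5
R3: (2/5)·13 + (2/5)·11 + (1/5)·12 = 12
Highest expected payoff is 12, from R3.

R3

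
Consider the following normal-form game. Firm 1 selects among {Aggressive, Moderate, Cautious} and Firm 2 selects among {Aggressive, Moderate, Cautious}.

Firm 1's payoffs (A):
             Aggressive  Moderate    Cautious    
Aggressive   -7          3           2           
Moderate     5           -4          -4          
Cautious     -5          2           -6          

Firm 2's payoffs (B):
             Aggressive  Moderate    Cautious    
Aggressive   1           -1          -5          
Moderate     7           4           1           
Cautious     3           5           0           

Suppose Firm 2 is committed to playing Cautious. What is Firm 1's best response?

Aggressive

With Firm 2 fixed at Cautious, Firm 1's payoffs are: Aggressive → 2, Moderate → -4, Cautious → -6.
The maximum is 2, achieved by Aggressive.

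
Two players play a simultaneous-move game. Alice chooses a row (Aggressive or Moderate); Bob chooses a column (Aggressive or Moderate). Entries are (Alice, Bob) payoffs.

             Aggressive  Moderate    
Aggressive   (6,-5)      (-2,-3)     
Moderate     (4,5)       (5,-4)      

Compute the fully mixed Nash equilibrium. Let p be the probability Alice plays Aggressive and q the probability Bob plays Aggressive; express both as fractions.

p = 9/11, q = 7/9

Each player's mixing probability is pinned down by making the *other* player indifferent.
Bob indifferent between Aggressive and Moderate: p·(-5) + (1−p)·5 = p·(-3) + (1−p)·(-4) ⟹ 5 + (-10)p = (-4) + 1p ⟹ p = 9/11.
Alice indifferent between Aggressive and Moderate: q·6 + (1−q)·(-2) = q·4 + (1−q)·5 ⟹ (-2) + 8q = 5 + (-1)q ⟹ q = 7/9.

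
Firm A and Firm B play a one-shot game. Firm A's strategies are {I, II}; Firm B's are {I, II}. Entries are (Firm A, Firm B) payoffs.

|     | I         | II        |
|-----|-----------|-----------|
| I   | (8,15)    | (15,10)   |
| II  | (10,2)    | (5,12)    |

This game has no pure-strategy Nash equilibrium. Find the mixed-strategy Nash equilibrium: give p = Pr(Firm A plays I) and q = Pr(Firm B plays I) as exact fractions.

In a mixed NE each player is indifferent between their pure strategies, so the opponent's mix sets the indifference.
Firm B indifferent between I and II: p·15 + (1−p)·2 = p·10 + (1−p)·12 ⟹ 2 + 13p = 12 + (-2)p ⟹ p = 2/3.
Firm A indifferent between I and II: q·8 + (1−q)·15 = q·10 + (1−q)·5 ⟹ 15 + (-7)q = 5 + 5q ⟹ q = 5/6.

p = 2/3, q = 5/6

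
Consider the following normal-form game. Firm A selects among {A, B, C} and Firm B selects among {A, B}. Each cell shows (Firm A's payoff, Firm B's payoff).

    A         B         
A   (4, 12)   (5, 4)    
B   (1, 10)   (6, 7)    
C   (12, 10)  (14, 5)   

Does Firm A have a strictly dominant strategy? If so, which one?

C

A strategy is strictly dominant if it gives Firm A a strictly higher payoff than every other strategy, against every choice by the opponent.
C strictly dominates: vs A: 12 > each of {4, 1}; vs B: 14 > each of {5, 6}.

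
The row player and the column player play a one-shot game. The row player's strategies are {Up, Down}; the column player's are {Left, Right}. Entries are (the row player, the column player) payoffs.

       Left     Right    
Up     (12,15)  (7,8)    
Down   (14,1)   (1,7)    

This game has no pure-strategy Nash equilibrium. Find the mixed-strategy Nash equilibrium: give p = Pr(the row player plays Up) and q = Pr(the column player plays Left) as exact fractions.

p = 6/13, q = 3/4

Each player's mixing probability is pinned down by making the *other* player indifferent.
The column player indifferent between Left and Right: p·15 + (1−p)·1 = p·8 + (1−p)·7 ⟹ 1 + 14p = 7 + 1p ⟹ p = 6/13.
The row player indifferent between Up and Down: q·12 + (1−q)·7 = q·14 + (1−q)·1 ⟹ 7 + 5q = 1 + 13q ⟹ q = 3/4.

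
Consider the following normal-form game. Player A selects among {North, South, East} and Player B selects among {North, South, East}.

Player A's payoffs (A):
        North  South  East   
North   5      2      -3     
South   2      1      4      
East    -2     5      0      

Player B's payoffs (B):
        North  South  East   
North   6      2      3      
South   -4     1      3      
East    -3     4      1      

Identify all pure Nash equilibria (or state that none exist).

(North, North), (South, East), and (East, South)

Check mutual best responses: a cell is a NE iff neither player can gain by unilaterally deviating.
Player A's best responses — vs North: North (payoff 5); vs South: East (payoff 5); vs East: South (payoff 4).
Player B's best responses — vs North: North (payoff 6); vs South: East (payoff 3); vs East: South (payoff 4).
Mutual best responses occur at (North, North), (South, East), and (East, South); at each, neither player gains by switching.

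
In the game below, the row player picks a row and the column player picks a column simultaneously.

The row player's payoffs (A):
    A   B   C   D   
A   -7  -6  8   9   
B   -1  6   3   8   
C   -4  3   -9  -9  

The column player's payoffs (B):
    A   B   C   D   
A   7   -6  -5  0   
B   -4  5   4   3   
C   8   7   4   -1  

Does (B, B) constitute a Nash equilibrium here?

Holding the column player at B: the row player gets 6 from B, versus -6 from A, 3 from C. No profitable deviation for the row player.
Holding the row player at B: the column player gets 5 from B, versus -4 from A, 4 from C, 3 from D. No profitable deviation for the column player either.

Yes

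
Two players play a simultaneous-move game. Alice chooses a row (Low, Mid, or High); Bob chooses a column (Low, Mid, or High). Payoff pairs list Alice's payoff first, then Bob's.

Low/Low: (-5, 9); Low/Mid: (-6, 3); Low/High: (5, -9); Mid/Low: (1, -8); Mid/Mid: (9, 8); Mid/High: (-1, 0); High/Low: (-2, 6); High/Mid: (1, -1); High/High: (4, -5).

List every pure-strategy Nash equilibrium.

(Mid, Mid)

Find each player's best response to every opponent strategy; NE are the intersections.
Alice's best responses — vs Low: Mid (payoff 1); vs Mid: Mid (payoff 9); vs High: Low (payoff 5).
Bob's best responses — vs Low: Low (payoff 9); vs Mid: Mid (payoff 8); vs High: Low (payoff 6).
The only mutual best response is (Mid, Mid); neither player gains by switching there.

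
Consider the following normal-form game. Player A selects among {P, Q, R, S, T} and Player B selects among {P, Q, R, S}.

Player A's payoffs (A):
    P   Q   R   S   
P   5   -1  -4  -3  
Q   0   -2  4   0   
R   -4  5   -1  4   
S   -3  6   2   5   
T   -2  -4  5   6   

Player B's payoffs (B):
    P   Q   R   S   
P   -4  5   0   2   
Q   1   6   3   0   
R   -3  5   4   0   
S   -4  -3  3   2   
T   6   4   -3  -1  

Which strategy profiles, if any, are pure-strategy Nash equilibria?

Check mutual best responses: a cell is a NE iff neither player can gain by unilaterally deviating.
Player A's best responses — vs P: P (payoff 5); vs Q: S (payoff 6); vs R: T (payoff 5); vs S: T (payoff 6).
Player B's best responses — vs P: Q (payoff 5); vs Q: Q (payoff 6); vs R: Q (payoff 5); vs S: R (payoff 3); vs T: P (payoff 6).
No cell has both players best-responding. For instance, Player A's best reply to P is P, but against P Player B prefers Q over P.

There is no pure-strategy Nash equilibrium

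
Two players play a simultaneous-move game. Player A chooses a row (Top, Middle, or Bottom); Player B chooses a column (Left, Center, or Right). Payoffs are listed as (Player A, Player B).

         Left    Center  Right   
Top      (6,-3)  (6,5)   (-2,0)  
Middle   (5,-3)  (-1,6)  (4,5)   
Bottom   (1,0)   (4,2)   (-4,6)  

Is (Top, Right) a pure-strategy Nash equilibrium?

No

Holding Player B at Right: Player A gets -2 from Top but could get 4 by switching to Middle. Player A has a profitable deviation.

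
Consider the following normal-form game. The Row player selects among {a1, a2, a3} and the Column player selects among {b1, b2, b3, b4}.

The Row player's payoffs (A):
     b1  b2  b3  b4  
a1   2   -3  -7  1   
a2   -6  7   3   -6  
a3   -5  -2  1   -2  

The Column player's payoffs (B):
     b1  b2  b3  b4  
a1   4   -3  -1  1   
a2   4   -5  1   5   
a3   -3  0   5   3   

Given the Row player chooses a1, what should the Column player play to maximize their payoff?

With the Row player fixed at a1, the Column player's payoffs are: b1 → 4, b2 → -3, b3 → -1, b4 → 1.
The maximum is 4, achieved by b1.

b1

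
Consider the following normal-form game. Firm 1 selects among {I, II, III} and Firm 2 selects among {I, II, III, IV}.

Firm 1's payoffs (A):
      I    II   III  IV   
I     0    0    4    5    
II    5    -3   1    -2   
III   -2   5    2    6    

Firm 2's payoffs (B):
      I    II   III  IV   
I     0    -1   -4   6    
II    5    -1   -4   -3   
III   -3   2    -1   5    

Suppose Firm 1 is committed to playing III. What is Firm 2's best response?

IV

With Firm 1 fixed at III, Firm 2's payoffs are: I → -3, II → 2, III → -1, IV → 5.
The maximum is 5, achieved by IV.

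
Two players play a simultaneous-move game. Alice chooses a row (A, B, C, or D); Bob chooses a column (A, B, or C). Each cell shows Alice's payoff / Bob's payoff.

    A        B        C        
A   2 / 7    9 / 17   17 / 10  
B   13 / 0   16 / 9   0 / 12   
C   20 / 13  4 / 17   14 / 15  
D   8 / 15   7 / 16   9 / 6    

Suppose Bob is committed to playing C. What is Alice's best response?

With Bob fixed at C, Alice's payoffs are: A → 17, B → 0, C → 14, D → 9.
The maximum is 17, achieved by A.

A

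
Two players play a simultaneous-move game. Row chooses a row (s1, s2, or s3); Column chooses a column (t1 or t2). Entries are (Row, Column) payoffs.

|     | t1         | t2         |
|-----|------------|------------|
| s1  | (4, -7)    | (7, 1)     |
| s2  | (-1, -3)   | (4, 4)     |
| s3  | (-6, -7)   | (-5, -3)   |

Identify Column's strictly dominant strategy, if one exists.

A strategy is strictly dominant if it gives Column a strictly higher payoff than every other strategy, against every choice by the opponent.
t2 strictly dominates: vs s1: 1 > -7; vs s2: 4 > -3; vs s3: -3 > -7.

t2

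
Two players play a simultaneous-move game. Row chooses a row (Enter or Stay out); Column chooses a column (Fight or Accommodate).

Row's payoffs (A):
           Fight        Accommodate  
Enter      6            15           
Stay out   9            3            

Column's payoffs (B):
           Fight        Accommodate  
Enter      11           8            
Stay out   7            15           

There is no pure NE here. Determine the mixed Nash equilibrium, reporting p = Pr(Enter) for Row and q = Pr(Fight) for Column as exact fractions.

In a mixed NE each player is indifferent between their pure strategies, so the opponent's mix sets the indifference.
Column indifferent between Fight and Accommodate: p·11 + (1−p)·7 = p·8 + (1−p)·15 ⟹ 7 + 4p = 15 + (-7)p ⟹ p = 8/11.
Row indifferent between Enter and Stay out: q·6 + (1−q)·15 = q·9 + (1−q)·3 ⟹ 15 + (-9)q = 3 + 6q ⟹ q = 4/5.

p = 8/11, q = 4/5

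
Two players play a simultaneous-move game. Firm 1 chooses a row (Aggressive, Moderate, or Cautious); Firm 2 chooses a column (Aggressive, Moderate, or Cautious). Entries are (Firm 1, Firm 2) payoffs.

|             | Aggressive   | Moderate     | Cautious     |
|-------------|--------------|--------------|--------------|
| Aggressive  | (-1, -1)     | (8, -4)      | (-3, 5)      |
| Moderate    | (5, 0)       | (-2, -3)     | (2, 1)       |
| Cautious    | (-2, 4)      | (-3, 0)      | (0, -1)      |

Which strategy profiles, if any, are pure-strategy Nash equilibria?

(Moderate, Cautious)

Find each player's best response to every opponent strategy; NE are the intersections.
Firm 1's best responses — vs Aggressive: Moderate (payoff 5); vs Moderate: Aggressive (payoff 8); vs Cautious: Moderate (payoff 2).
Firm 2's best responses — vs Aggressive: Cautious (payoff 5); vs Moderate: Cautious (payoff 1); vs Cautious: Aggressive (payoff 4).
The only mutual best response is (Moderate, Cautious); neither player gains by switching there.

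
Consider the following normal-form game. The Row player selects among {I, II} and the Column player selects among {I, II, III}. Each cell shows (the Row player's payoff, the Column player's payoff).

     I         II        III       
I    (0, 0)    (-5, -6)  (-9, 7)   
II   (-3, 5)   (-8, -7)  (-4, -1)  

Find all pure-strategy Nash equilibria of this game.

A profile is a Nash equilibrium when each player is best-responding to the other.
The Row player's best responses — vs I: I (payoff 0); vs II: I (payoff -5); vs III: II (payoff -4).
The Column player's best responses — vs I: III (payoff 7); vs II: I (payoff 5).
No cell has both players best-responding. For instance, the Row player's best reply to III is II, but against II the Column player prefers I over III.

No pure-strategy Nash equilibrium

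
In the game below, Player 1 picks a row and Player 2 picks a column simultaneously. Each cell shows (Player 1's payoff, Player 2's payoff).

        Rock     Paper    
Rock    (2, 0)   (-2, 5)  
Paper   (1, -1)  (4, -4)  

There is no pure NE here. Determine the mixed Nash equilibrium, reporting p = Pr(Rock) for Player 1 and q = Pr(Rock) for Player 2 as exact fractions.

p = 3/8, q = 6/7

In a mixed NE each player is indifferent between their pure strategies, so the opponent's mix sets the indifference.
Player 2 indifferent between Rock and Paper: p·0 + (1−p)·(-1) = p·5 + (1−p)·(-4) ⟹ (-1) + 1p = (-4) + 9p ⟹ p = 3/8.
Player 1 indifferent between Rock and Paper: q·2 + (1−q)·(-2) = q·1 + (1−q)·4 ⟹ (-2) + 4q = 4 + (-3)q ⟹ q = 6/7.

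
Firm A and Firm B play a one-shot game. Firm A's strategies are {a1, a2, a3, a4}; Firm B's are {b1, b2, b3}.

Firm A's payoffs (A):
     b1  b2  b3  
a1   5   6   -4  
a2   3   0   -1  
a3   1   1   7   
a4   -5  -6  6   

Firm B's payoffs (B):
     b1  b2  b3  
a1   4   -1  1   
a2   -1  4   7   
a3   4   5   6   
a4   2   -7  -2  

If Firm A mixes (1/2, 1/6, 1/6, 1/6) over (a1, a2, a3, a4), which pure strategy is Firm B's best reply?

Compute Firm B's expected payoff from each pure strategy against the given mix.
b1: (1/2)·4 + (1/6)·(-1) + (1/6)·4 + (1/6)·2 = 17/6
b2: (1/2)·(-1) + (1/6)·4 + (1/6)·5 + (1/6)·(-7) = -1/6
b3: (1/2)·1 + (1/6)·7 + (1/6)·6 + (1/6)·(-2) = 7/3
Highest expected payoff is 17/6, from b1.

b1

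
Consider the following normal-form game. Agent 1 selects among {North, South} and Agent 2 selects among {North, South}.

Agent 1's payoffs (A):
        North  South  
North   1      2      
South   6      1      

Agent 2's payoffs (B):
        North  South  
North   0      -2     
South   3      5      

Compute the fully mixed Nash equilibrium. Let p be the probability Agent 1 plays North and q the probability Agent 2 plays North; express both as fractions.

In a mixed NE each player is indifferent between their pure strategies, so the opponent's mix sets the indifference.
Agent 2 indifferent between North and South: p·0 + (1−p)·3 = p·(-2) + (1−p)·5 ⟹ 3 + (-3)p = 5 + (-7)p ⟹ p = 1/2.
Agent 1 indifferent between North and South: q·1 + (1−q)·2 = q·6 + (1−q)·1 ⟹ 2 + (-1)q = 1 + 5q ⟹ q = 1/6.

p = 1/2, q = 1/6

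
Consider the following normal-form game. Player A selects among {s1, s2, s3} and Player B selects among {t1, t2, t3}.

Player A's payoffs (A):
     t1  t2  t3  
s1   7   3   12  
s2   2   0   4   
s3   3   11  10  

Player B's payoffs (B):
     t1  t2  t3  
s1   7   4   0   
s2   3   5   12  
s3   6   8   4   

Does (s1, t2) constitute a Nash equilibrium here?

Holding Player B at t2: Player A gets 3 from s1 but could get 11 by switching to s3. Player A has a profitable deviation.

No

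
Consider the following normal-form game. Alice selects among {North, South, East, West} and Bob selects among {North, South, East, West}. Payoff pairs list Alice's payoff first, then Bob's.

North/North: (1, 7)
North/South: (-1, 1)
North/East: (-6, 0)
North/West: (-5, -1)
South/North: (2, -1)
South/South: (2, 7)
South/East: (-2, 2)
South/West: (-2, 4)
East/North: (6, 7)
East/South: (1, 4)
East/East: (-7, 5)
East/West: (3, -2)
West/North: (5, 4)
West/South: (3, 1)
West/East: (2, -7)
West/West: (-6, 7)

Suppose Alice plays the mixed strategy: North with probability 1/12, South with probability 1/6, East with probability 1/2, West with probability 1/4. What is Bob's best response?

Compute Bob's expected payoff from each pure strategy against the given mix.
North: (1/12)·7 + (1/6)·(-1) + (1/2)·7 + (1/4)·4 = 59/12
South: (1/12)·1 + (1/6)·7 + (1/2)·4 + (1/4)·1 = 7/2
East: (1/12)·0 + (1/6)·2 + (1/2)·5 + (1/4)·(-7) = 13/12
West: (1/12)·(-1) + (1/6)·4 + (1/2)·(-2) + (1/4)·7 = 4/3
Highest expected payoff is 59/12, from North.

North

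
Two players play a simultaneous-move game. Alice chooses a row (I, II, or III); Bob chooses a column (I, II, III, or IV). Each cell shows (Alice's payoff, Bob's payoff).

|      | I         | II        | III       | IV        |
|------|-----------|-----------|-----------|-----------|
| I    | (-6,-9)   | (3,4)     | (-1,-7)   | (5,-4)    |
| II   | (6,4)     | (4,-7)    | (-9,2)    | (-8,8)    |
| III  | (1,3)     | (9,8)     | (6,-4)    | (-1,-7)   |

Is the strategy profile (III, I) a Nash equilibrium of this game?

Holding Bob at I: Alice gets 1 from III but could get 6 by switching to II. Alice has a profitable deviation.

No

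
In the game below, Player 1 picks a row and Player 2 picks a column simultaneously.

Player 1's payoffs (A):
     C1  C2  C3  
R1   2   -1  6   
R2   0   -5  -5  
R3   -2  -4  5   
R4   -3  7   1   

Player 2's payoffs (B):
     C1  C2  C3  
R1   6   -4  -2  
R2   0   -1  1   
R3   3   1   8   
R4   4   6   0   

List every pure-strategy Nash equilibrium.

Check mutual best responses: a cell is a NE iff neither player can gain by unilaterally deviating.
Player 1's best responses — vs C1: R1 (payoff 2); vs C2: R4 (payoff 7); vs C3: R1 (payoff 6).
Player 2's best responses — vs R1: C1 (payoff 6); vs R2: C3 (payoff 1); vs R3: C3 (payoff 8); vs R4: C2 (payoff 6).
Mutual best responses occur at (R1, C1) and (R4, C2); at each, neither player gains by switching.

(R1, C1) and (R4, C2)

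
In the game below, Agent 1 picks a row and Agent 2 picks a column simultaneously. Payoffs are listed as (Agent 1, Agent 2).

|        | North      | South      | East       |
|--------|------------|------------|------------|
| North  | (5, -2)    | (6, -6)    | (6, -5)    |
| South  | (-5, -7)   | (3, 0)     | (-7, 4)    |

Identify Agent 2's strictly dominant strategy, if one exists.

None

Check whether one of Agent 2's strategies beats all alternatives regardless of what the opponent does.
North is not dominant: against South, South gives 0 > -7.
South is not dominant: against North, North gives -2 > -6.
East is not dominant: against North, North gives -2 > -5.
No single strategy is best against every opponent action.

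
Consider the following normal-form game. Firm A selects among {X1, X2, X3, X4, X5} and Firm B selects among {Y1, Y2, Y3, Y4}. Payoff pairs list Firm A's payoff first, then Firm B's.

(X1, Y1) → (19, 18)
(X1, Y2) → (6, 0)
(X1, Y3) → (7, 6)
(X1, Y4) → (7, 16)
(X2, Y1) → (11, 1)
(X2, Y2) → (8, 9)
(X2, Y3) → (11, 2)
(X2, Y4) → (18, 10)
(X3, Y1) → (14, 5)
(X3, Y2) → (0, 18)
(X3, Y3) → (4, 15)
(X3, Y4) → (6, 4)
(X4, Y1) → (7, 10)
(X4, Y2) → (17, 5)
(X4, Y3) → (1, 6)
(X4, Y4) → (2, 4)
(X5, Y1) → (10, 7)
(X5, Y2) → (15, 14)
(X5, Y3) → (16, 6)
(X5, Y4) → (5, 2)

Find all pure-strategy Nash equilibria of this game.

(X1, Y1) and (X2, Y4)

Check mutual best responses: a cell is a NE iff neither player can gain by unilaterally deviating.
Firm A's best responses — vs Y1: X1 (payoff 19); vs Y2: X4 (payoff 17); vs Y3: X5 (payoff 16); vs Y4: X2 (payoff 18).
Firm B's best responses — vs X1: Y1 (payoff 18); vs X2: Y4 (payoff 10); vs X3: Y2 (payoff 18); vs X4: Y1 (payoff 10); vs X5: Y2 (payoff 14).
Mutual best responses occur at (X1, Y1) and (X2, Y4); at each, neither player gains by switching.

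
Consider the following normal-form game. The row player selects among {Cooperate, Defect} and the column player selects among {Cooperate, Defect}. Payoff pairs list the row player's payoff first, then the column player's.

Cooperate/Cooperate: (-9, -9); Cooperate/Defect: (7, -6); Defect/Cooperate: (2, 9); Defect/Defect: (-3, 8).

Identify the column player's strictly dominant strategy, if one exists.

None

Check whether one of the column player's strategies beats all alternatives regardless of what the opponent does.
Cooperate is not dominant: against Cooperate, Defect gives -6 > -9.
Defect is not dominant: against Defect, Cooperate gives 9 > 8.
No single strategy is best against every opponent action.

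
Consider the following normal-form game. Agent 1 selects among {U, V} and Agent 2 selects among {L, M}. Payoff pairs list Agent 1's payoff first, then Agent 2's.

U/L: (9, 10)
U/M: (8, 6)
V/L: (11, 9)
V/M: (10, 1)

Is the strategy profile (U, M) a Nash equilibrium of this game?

Holding Agent 2 at M: Agent 1 gets 8 from U but could get 10 by switching to V. Agent 1 has a profitable deviation.

No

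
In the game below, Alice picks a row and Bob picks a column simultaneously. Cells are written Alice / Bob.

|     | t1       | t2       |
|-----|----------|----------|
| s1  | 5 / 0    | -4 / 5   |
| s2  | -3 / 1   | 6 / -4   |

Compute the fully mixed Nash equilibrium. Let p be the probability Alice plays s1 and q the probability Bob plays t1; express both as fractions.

In a mixed NE each player is indifferent between their pure strategies, so the opponent's mix sets the indifference.
Bob indifferent between t1 and t2: p·0 + (1−p)·1 = p·5 + (1−p)·(-4) ⟹ 1 + (-1)p = (-4) + 9p ⟹ p = 1/2.
Alice indifferent between s1 and s2: q·5 + (1−q)·(-4) = q·(-3) + (1−q)·6 ⟹ (-4) + 9q = 6 + (-9)q ⟹ q = 5/9.

p = 1/2, q = 5/9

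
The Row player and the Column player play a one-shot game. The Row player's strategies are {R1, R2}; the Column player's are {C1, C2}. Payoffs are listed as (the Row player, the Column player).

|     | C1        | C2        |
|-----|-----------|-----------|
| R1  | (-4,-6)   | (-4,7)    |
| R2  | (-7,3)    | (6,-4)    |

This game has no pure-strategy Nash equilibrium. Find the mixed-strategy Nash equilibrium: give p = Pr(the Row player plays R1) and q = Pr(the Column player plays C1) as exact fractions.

Each player's mixing probability is pinned down by making the *other* player indifferent.
The Column player indifferent between C1 and C2: p·(-6) + (1−p)·3 = p·7 + (1−p)·(-4) ⟹ 3 + (-9)p = (-4) + 11p ⟹ p = 7/20.
The Row player indifferent between R1 and R2: q·(-4) + (1−q)·(-4) = q·(-7) + (1−q)·6 ⟹ (-4) + 0q = 6 + (-13)q ⟹ q = 10/13.

p = 7/20, q = 10/13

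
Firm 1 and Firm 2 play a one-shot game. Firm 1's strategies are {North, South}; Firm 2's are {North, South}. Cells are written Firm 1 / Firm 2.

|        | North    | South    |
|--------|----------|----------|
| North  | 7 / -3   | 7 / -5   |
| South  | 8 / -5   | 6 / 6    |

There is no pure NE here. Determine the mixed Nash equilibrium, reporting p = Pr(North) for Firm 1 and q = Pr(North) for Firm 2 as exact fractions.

Each player's mixing probability is pinned down by making the *other* player indifferent.
Firm 2 indifferent between North and South: p·(-3) + (1−p)·(-5) = p·(-5) + (1−p)·6 ⟹ (-5) + 2p = 6 + (-11)p ⟹ p = 11/13.
Firm 1 indifferent between North and South: q·7 + (1−q)·7 = q·8 + (1−q)·6 ⟹ 7 + 0q = 6 + 2q ⟹ q = 1/2.

p = 11/13, q = 1/2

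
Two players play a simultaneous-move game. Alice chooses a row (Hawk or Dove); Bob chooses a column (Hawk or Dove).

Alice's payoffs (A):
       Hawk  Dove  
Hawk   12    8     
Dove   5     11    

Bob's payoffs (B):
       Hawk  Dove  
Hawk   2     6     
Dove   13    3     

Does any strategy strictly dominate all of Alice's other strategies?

Check whether one of Alice's strategies beats all alternatives regardless of what the opponent does.
Hawk is not dominant: against Dove, Dove gives 11 > 8.
Dove is not dominant: against Hawk, Hawk gives 12 > 5.
No single strategy is best against every opponent action.

None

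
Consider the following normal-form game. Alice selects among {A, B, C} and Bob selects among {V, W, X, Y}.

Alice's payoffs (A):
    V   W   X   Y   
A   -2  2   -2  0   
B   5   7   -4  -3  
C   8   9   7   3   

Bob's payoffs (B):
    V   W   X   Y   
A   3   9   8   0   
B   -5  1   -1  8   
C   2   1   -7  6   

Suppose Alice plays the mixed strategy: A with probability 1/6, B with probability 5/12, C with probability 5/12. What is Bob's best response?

Compute Bob's expected payoff from each pure strategy against the given mix.
V: (1/6)·3 + (5/12)·(-5) + (5/12)·2 = -3/4
W: (1/6)·9 + (5/12)·1 + (5/12)·1 = 7/3
X: (1/6)·8 + (5/12)·(-1) + (5/12)·(-7) = -2
Y: (1/6)·0 + (5/12)·8 + (5/12)·6 = 35/6
Highest expected payoff is 35/6, from Y.

Y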